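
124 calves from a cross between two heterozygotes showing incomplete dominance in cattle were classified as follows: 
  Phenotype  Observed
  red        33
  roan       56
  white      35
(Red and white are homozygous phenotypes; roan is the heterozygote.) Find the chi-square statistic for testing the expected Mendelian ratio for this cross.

1.226

With incomplete dominance, a heterozygote × heterozygote cross gives a 1:2:1 phenotypic ratio.
Total ratio parts = 4. Expected numbers out of 124:
  red: 124 × 1/4 = 31
  roan: 124 × 2/4 = 62
  white: 124 × 1/4 = 31
χ² = Σ (O − E)² / E
  red: (33 − 31)² / 31 = 0.1290
  roan: (56 − 62)² / 62 = 0.5806
  white: (35 − 31)² / 31 = 0.5161
χ² = 0.1290 + 0.5806 + 0.5161 = 1.2257 ≈ 1.226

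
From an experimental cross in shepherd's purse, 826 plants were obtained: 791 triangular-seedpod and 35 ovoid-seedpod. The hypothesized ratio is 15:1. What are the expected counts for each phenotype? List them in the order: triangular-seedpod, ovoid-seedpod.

Under the 15:1 hypothesis (Σ ratio = 16, N = 826):
  triangular-seedpod: 826 × 15/16 = 774.375
  ovoid-seedpod: 826 × 1/16 = 51.625

774.375, 51.625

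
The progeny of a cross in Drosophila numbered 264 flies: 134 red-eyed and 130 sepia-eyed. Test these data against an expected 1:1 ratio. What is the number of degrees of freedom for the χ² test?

A goodness-of-fit test with 2 phenotype classes has df = 2 − 1 = 1.

1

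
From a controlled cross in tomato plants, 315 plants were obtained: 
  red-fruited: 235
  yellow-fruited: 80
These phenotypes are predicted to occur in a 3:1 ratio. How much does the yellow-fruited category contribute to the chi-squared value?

0.020

Expected counts for N = 315 under a 3:1 ratio (total parts = 4):
  red-fruited: 315 × 3/4 = 236.25
  yellow-fruited: 315 × 1/4 = 78.75
Contribution of yellow-fruited: (80 − 78.75)² / 78.75 = 0.0198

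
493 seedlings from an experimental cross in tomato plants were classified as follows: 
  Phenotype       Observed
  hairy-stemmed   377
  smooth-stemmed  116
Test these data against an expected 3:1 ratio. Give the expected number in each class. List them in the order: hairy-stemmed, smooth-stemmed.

Total ratio parts = 4. Expected numbers out of 493:
  hairy-stemmed: 493 × 3/4 = 369.75
  smooth-stemmed: 493 × 1/4 = 123.25

369.75, 123.25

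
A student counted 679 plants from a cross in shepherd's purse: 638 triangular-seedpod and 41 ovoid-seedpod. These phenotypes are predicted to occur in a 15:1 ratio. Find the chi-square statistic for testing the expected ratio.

0.052

Expected counts for N = 679 under a 15:1 ratio (total parts = 16):
  triangular-seedpod: 679 × 15/16 = 636.5625
  ovoid-seedpod: 679 × 1/16 = 42.4375
χ² = Σ (O − E)² / E
  triangular-seedpod: (638 − 636.5625)² / 636.5625 = 0.0032
  ovoid-seedpod: (41 − 42.4375)² / 42.4375 = 0.0487
χ² = 0.0032 + 0.0487 = 0.0519 ≈ 0.052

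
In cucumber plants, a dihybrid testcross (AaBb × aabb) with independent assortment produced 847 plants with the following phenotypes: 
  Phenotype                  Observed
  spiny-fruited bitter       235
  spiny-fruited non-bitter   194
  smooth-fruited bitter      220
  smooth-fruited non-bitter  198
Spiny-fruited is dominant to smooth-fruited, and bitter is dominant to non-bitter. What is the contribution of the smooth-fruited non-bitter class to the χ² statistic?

A dihybrid testcross with independent assortment gives a 1:1:1:1 ratio.
Expected counts for N = 847 under a 1:1:1:1 ratio (total parts = 4):
  spiny-fruited bitter: 847 × 1/4 = 211.75
  spiny-fruited non-bitter: 847 × 1/4 = 211.75
  smooth-fruited bitter: 847 × 1/4 = 211.75
  smooth-fruited non-bitter: 847 × 1/4 = 211.75
Contribution of smooth-fruited non-bitter: (198 − 211.75)² / 211.75 = 0.8929

0.893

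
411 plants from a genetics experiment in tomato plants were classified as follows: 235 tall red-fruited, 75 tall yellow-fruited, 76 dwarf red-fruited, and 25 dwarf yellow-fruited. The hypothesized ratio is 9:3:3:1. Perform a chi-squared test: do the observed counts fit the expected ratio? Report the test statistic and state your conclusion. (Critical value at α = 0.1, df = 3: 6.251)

0.151; consistent

Expected counts for N = 411 under a 9:3:3:1 ratio (total parts = 16):
  tall red-fruited: 411 × 9/16 = 231.1875
  tall yellow-fruited: 411 × 3/16 = 77.0625
  dwarf red-fruited: 411 × 3/16 = 77.0625
  dwarf yellow-fruited: 411 × 1/16 = 25.6875
χ² = Σ (O − E)² / E
  tall red-fruited: (235 − 231.1875)² / 231.1875 = 0.0629
  tall yellow-fruited: (75 − 77.0625)² / 77.0625 = 0.0552
  dwarf red-fruited: (76 − 77.0625)² / 77.0625 = 0.0146
  dwarf yellow-fruited: (25 − 25.6875)² / 25.6875 = 0.0184
χ² = 0.0629 + 0.0552 + 0.0146 + 0.0184 = 0.1511 ≈ 0.151
Degrees of freedom = 4 − 1 = 3; critical value at α = 0.1 is 6.251.
Since 0.151 < 6.251, we fail to reject the null hypothesis — the data are consistent with the 9:3:3:1 ratio.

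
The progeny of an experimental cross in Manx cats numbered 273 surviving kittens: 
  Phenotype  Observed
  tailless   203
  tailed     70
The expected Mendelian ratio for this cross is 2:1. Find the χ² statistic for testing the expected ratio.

The 2:1 ratio has 3 parts, so with N = 273 the expected counts are:
  tailless: 273 × 2/3 = 182
  tailed: 273 × 1/3 = 91
χ² = Σ (O − E)² / E
  tailless: (203 − 182)² / 182 = 2.4231
  tailed: (70 − 91)² / 91 = 4.8462
χ² = 2.4231 + 4.8462 = 7.2693 ≈ 7.269

7.269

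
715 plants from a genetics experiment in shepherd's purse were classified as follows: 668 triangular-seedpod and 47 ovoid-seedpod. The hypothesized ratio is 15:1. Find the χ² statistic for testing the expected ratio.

0.128

The 15:1 ratio has 16 parts, so with N = 715 the expected counts are:
  triangular-seedpod: 715 × 15/16 = 670.3125
  ovoid-seedpod: 715 × 1/16 = 44.6875
χ² = Σ (O − E)² / E
  triangular-seedpod: (668 − 670.3125)² / 670.3125 = 0.0080
  ovoid-seedpod: (47 − 44.6875)² / 44.6875 = 0.1197
χ² = 0.0080 + 0.1197 = 0.1277 ≈ 0.128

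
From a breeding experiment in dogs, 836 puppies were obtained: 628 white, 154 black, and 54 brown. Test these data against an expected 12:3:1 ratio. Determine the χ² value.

0.108

Total ratio parts = 16. Expected numbers out of 836:
  white: 836 × 12/16 = 627
  black: 836 × 3/16 = 156.75
  brown: 836 × 1/16 = 52.25
χ² = Σ (O − E)² / E
  white: (628 − 627)² / 627 = 0.0016
  black: (154 − 156.75)² / 156.75 = 0.0482
  brown: (54 − 52.25)² / 52.25 = 0.0586
χ² = 0.0016 + 0.0482 + 0.0586 = 0.1084 ≈ 0.108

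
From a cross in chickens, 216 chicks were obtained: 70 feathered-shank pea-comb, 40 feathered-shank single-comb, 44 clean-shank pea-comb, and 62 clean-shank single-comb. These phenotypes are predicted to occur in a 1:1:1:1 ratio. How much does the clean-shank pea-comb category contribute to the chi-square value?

Expected counts for N = 216 under a 1:1:1:1 ratio (total parts = 4):
  feathered-shank pea-comb: 216 × 1/4 = 54
  feathered-shank single-comb: 216 × 1/4 = 54
  clean-shank pea-comb: 216 × 1/4 = 54
  clean-shank single-comb: 216 × 1/4 = 54
Contribution of clean-shank pea-comb: (44 − 54)² / 54 = 1.8519

1.852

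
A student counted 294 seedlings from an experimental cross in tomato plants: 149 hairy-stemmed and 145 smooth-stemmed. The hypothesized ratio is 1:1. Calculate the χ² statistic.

0.054

The 1:1 ratio has 2 parts, so with N = 294 the expected counts are:
  hairy-stemmed: 294 × 1/2 = 147
  smooth-stemmed: 294 × 1/2 = 147
χ² = Σ (O − E)² / E
  hairy-stemmed: (149 − 147)² / 147 = 0.0272
  smooth-stemmed: (145 − 147)² / 147 = 0.0272
χ² = 0.0272 + 0.0272 = 0.0544 ≈ 0.054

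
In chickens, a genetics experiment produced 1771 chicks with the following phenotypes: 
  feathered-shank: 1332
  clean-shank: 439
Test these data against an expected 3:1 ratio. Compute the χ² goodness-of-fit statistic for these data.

0.042

The 3:1 ratio has 4 parts, so with N = 1771 the expected counts are:
  feathered-shank: 1771 × 3/4 = 1328.25
  clean-shank: 1771 × 1/4 = 442.75
χ² = Σ (O − E)² / E
  feathered-shank: (1332 − 1328.25)² / 1328.25 = 0.0106
  clean-shank: (439 − 442.75)² / 442.75 = 0.0318
χ² = 0.0106 + 0.0318 = 0.0424 ≈ 0.042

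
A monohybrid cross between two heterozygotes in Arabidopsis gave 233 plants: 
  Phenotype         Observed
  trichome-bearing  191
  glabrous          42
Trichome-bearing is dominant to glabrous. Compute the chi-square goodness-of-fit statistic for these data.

For a monohybrid cross between heterozygotes with complete dominance, the expected phenotypic ratio is 3:1.
The 3:1 ratio has 4 parts, so with N = 233 the expected counts are:
  trichome-bearing: 233 × 3/4 = 174.75
  glabrous: 233 × 1/4 = 58.25
χ² = Σ (O − E)² / E
  trichome-bearing: (191 − 174.75)² / 174.75 = 1.5111
  glabrous: (42 − 58.25)² / 58.25 = 4.5333
χ² = 1.5111 + 4.5333 = 6.0444 ≈ 6.044

6.044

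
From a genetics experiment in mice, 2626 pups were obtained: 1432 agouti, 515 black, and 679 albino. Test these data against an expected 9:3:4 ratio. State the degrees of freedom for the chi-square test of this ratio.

2

A goodness-of-fit test with 3 phenotype classes has df = 3 − 1 = 2.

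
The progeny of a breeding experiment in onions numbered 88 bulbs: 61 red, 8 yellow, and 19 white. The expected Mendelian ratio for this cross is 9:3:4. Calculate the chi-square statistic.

7.460

Total ratio parts = 16. Expected numbers out of 88:
  red: 88 × 9/16 = 49.5
  yellow: 88 × 3/16 = 16.5
  white: 88 × 4/16 = 22
χ² = Σ (O − E)² / E
  red: (61 − 49.5)² / 49.5 = 2.6717
  yellow: (8 − 16.5)² / 16.5 = 4.3788
  white: (19 − 22)² / 22 = 0.4091
χ² = 2.6717 + 4.3788 + 0.4091 = 7.4596 ≈ 7.460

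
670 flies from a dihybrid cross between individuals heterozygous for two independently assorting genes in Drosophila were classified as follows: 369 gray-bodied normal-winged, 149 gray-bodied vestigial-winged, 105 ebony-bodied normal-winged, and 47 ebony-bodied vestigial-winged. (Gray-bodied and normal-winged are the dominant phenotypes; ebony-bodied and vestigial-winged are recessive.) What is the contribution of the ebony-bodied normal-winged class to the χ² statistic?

A dihybrid F₂ with independent assortment and complete dominance at both loci gives a 9:3:3:1 phenotypic ratio.
Under the 9:3:3:1 hypothesis (Σ ratio = 16, N = 670):
  gray-bodied normal-winged: 670 × 9/16 = 376.875
  gray-bodied vestigial-winged: 670 × 3/16 = 125.625
  ebony-bodied normal-winged: 670 × 3/16 = 125.625
  ebony-bodied vestigial-winged: 670 × 1/16 = 41.875
Contribution of ebony-bodied normal-winged: (105 − 125.625)² / 125.625 = 3.3862

3.386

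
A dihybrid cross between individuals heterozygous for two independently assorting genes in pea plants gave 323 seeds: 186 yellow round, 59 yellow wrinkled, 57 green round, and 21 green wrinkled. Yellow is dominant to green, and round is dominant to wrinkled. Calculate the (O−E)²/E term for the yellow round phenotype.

0.102

A dihybrid F₂ with independent assortment and complete dominance at both loci gives a 9:3:3:1 phenotypic ratio.
Expected counts for N = 323 under a 9:3:3:1 ratio (total parts = 16):
  yellow round: 323 × 9/16 = 181.6875
  yellow wrinkled: 323 × 3/16 = 60.5625
  green round: 323 × 3/16 = 60.5625
  green wrinkled: 323 × 1/16 = 20.1875
Contribution of yellow round: (186 − 181.6875)² / 181.6875 = 0.1024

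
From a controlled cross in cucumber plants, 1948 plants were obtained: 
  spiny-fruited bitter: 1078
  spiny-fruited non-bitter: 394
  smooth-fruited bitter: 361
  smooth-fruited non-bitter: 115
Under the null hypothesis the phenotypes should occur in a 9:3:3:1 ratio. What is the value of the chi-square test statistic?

Expected counts for N = 1948 under a 9:3:3:1 ratio (total parts = 16):
  spiny-fruited bitter: 1948 × 9/16 = 1095.75
  spiny-fruited non-bitter: 1948 × 3/16 = 365.25
  smooth-fruited bitter: 1948 × 3/16 = 365.25
  smooth-fruited non-bitter: 1948 × 1/16 = 121.75
χ² = Σ (O − E)² / E
  spiny-fruited bitter: (1078 − 1095.75)² / 1095.75 = 0.2875
  spiny-fruited non-bitter: (394 − 365.25)² / 365.25 = 2.2630
  smooth-fruited bitter: (361 − 365.25)² / 365.25 = 0.0495
  smooth-fruited non-bitter: (115 − 121.75)² / 121.75 = 0.3742
χ² = 0.2875 + 2.2630 + 0.0495 + 0.3742 = 2.9742 ≈ 2.974

2.974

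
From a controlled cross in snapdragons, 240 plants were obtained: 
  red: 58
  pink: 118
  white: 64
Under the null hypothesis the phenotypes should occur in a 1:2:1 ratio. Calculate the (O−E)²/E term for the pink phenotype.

Expected counts for N = 240 under a 1:2:1 ratio (total parts = 4):
  red: 240 × 1/4 = 60
  pink: 240 × 2/4 = 120
  white: 240 × 1/4 = 60
Contribution of pink: (118 − 120)² / 120 = 0.0333

0.033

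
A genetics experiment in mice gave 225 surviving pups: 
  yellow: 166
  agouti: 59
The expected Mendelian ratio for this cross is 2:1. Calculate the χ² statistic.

5.120

Total ratio parts = 3. Expected numbers out of 225:
  yellow: 225 × 2/3 = 150
  agouti: 225 × 1/3 = 75
χ² = Σ (O − E)² / E
  yellow: (166 − 150)² / 150 = 1.7067
  agouti: (59 − 75)² / 75 = 3.4133
χ² = 1.7067 + 3.4133 = 5.120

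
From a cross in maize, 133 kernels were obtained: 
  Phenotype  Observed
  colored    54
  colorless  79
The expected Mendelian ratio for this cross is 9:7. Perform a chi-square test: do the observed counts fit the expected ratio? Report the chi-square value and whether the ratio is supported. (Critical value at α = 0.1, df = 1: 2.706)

Total ratio parts = 16. Expected numbers out of 133:
  colored: 133 × 9/16 = 74.8125
  colorless: 133 × 7/16 = 58.1875
χ² = Σ (O − E)² / E
  colored: (54 − 74.8125)² / 74.8125 = 5.7899
  colorless: (79 − 58.1875)² / 58.1875 = 7.4442
χ² = 5.7899 + 7.4442 = 13.2341 ≈ 13.234
Degrees of freedom = 2 − 1 = 1; critical value at α = 0.1 is 2.706.
Since 13.234 > 2.706, we reject the null hypothesis — the data do not fit the 9:7 ratio.

13.234; not consistent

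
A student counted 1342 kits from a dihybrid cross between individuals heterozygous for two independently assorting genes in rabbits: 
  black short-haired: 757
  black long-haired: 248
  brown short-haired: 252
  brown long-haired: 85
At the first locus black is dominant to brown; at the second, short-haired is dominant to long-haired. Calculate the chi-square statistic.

A dihybrid F₂ with independent assortment and complete dominance at both loci gives a 9:3:3:1 phenotypic ratio.
The 9:3:3:1 ratio has 16 parts, so with N = 1342 the expected counts are:
  black short-haired: 1342 × 9/16 = 754.875
  black long-haired: 1342 × 3/16 = 251.625
  brown short-haired: 1342 × 3/16 = 251.625
  brown long-haired: 1342 × 1/16 = 83.875
χ² = Σ (O − E)² / E
  black short-haired: (757 − 754.875)² / 754.875 = 0.0060
  black long-haired: (248 − 251.625)² / 251.625 = 0.0522
  brown short-haired: (252 − 251.625)² / 251.625 = 0.0006
  brown long-haired: (85 − 83.875)² / 83.875 = 0.0151
χ² = 0.0060 + 0.0522 + 0.0006 + 0.0151 = 0.0739 ≈ 0.074

0.074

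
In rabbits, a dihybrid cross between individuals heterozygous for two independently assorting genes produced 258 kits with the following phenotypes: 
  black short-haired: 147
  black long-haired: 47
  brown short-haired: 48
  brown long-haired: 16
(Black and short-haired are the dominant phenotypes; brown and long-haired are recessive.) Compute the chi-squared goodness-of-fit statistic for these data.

A dihybrid F₂ with independent assortment and complete dominance at both loci gives a 9:3:3:1 phenotypic ratio.
Total ratio parts = 16. Expected numbers out of 258:
  black short-haired: 258 × 9/16 = 145.125
  black long-haired: 258 × 3/16 = 48.375
  brown short-haired: 258 × 3/16 = 48.375
  brown long-haired: 258 × 1/16 = 16.125
χ² = Σ (O − E)² / E
  black short-haired: (147 − 145.125)² / 145.125 = 0.0242
  black long-haired: (47 − 48.375)² / 48.375 = 0.0391
  brown short-haired: (48 − 48.375)² / 48.375 = 0.0029
  brown long-haired: (16 − 16.125)² / 16.125 = 0.0010
χ² = 0.0242 + 0.0391 + 0.0029 + 0.0010 = 0.0672 ≈ 0.067

0.067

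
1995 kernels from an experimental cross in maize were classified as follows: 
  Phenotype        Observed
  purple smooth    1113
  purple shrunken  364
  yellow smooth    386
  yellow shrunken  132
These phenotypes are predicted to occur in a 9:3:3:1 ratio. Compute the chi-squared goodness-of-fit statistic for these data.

Total ratio parts = 16. Expected numbers out of 1995:
  purple smooth: 1995 × 9/16 = 1122.1875
  purple shrunken: 1995 × 3/16 = 374.0625
  yellow smooth: 1995 × 3/16 = 374.0625
  yellow shrunken: 1995 × 1/16 = 124.6875
χ² = Σ (O − E)² / E
  purple smooth: (1113 − 1122.1875)² / 1122.1875 = 0.0752
  purple shrunken: (364 − 374.0625)² / 374.0625 = 0.2707
  yellow smooth: (386 − 374.0625)² / 374.0625 = 0.3810
  yellow shrunken: (132 − 124.6875)² / 124.6875 = 0.4289
χ² = 0.0752 + 0.2707 + 0.3810 + 0.4289 = 1.1558 ≈ 1.156

1.156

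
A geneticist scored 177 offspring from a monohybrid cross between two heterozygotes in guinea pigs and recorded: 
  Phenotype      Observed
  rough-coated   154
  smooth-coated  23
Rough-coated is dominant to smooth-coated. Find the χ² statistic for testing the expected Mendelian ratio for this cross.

For a monohybrid cross between heterozygotes with complete dominance, the expected phenotypic ratio is 3:1.
Expected counts for N = 177 under a 3:1 ratio (total parts = 4):
  rough-coated: 177 × 3/4 = 132.75
  smooth-coated: 177 × 1/4 = 44.25
χ² = Σ (O − E)² / E
  rough-coated: (154 − 132.75)² / 132.75 = 3.4016
  smooth-coated: (23 − 44.25)² / 44.25 = 10.2048
χ² = 3.4016 + 10.2048 = 13.6064 ≈ 13.606

13.606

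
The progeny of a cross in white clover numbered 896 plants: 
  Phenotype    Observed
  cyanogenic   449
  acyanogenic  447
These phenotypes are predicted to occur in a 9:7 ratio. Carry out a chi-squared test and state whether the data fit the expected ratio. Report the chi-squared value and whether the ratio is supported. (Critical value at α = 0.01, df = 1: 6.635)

13.719; not consistent

Expected counts for N = 896 under a 9:7 ratio (total parts = 16):
  cyanogenic: 896 × 9/16 = 504
  acyanogenic: 896 × 7/16 = 392
χ² = Σ (O − E)² / E
  cyanogenic: (449 − 504)² / 504 = 6.0020
  acyanogenic: (447 − 392)² / 392 = 7.7168
χ² = 6.0020 + 7.7168 = 13.7188 ≈ 13.719
Degrees of freedom = 2 − 1 = 1; critical value at α = 0.01 is 6.635.
Since 13.719 > 6.635, we reject the null hypothesis — the data do not fit the 9:7 ratio.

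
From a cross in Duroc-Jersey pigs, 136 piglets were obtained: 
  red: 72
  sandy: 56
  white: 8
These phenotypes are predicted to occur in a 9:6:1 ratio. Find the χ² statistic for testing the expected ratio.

Under the 9:6:1 hypothesis (Σ ratio = 16, N = 136):
  red: 136 × 9/16 = 76.5
  sandy: 136 × 6/16 = 51
  white: 136 × 1/16 = 8.5
χ² = Σ (O − E)² / E
  red: (72 − 76.5)² / 76.5 = 0.2647
  sandy: (56 − 51)² / 51 = 0.4902
  white: (8 − 8.5)² / 8.5 = 0.0294
χ² = 0.2647 + 0.4902 + 0.0294 = 0.7843 ≈ 0.784

0.784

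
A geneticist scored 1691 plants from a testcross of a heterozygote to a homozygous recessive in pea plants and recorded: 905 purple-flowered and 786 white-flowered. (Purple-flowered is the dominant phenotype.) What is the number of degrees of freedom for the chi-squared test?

A testcross of a heterozygote (Aa × aa) gives a 1:1 phenotypic ratio.
A goodness-of-fit test with 2 phenotype classes has df = 2 − 1 = 1.

1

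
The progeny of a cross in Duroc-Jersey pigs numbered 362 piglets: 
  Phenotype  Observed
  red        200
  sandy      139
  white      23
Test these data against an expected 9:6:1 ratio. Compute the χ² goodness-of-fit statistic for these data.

Expected counts for N = 362 under a 9:6:1 ratio (total parts = 16):
  red: 362 × 9/16 = 203.625
  sandy: 362 × 6/16 = 135.75
  white: 362 × 1/16 = 22.625
χ² = Σ (O − E)² / E
  red: (200 − 203.625)² / 203.625 = 0.0645
  sandy: (139 − 135.75)² / 135.75 = 0.0778
  white: (23 − 22.625)² / 22.625 = 0.0062
χ² = 0.0645 + 0.0778 + 0.0062 = 0.1485 ≈ 0.149

0.149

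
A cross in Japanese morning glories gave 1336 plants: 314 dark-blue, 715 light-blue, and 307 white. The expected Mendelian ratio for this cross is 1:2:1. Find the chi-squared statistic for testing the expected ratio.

6.687

Expected counts for N = 1336 under a 1:2:1 ratio (total parts = 4):
  dark-blue: 1336 × 1/4 = 334
  light-blue: 1336 × 2/4 = 668
  white: 1336 × 1/4 = 334
χ² = Σ (O − E)² / E
  dark-blue: (314 − 334)² / 334 = 1.1976
  light-blue: (715 − 668)² / 668 = 3.3069
  white: (307 − 334)² / 334 = 2.1826
χ² = 1.1976 + 3.3069 + 2.1826 = 6.6871 ≈ 6.687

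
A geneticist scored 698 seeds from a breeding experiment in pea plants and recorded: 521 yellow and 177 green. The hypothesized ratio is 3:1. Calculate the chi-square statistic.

Total ratio parts = 4. Expected numbers out of 698:
  yellow: 698 × 3/4 = 523.5
  green: 698 × 1/4 = 174.5
χ² = Σ (O − E)² / E
  yellow: (521 − 523.5)² / 523.5 = 0.0119
  green: (177 − 174.5)² / 174.5 = 0.0358
χ² = 0.0119 + 0.0358 = 0.0477 ≈ 0.048

0.048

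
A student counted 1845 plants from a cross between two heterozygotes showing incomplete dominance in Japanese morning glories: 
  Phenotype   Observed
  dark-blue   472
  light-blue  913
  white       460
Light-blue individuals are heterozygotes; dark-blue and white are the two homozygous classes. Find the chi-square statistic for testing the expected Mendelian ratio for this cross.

0.352

With incomplete dominance, a heterozygote × heterozygote cross gives a 1:2:1 phenotypic ratio.
Under the 1:2:1 hypothesis (Σ ratio = 4, N = 1845):
  dark-blue: 1845 × 1/4 = 461.25
  light-blue: 1845 × 2/4 = 922.5
  white: 1845 × 1/4 = 461.25
χ² = Σ (O − E)² / E
  dark-blue: (472 − 461.25)² / 461.25 = 0.2505
  light-blue: (913 − 922.5)² / 922.5 = 0.0978
  white: (460 − 461.25)² / 461.25 = 0.0034
χ² = 0.2505 + 0.0978 + 0.0034 = 0.3517 ≈ 0.352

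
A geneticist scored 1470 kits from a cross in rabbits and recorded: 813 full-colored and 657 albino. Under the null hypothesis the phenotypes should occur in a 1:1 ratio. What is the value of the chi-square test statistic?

The 1:1 ratio has 2 parts, so with N = 1470 the expected counts are:
  full-colored: 1470 × 1/2 = 735
  albino: 1470 × 1/2 = 735
χ² = Σ (O − E)² / E
  full-colored: (813 − 735)² / 735 = 8.2776
  albino: (657 − 735)² / 735 = 8.2776
χ² = 8.2776 + 8.2776 = 16.5552 ≈ 16.555

16.555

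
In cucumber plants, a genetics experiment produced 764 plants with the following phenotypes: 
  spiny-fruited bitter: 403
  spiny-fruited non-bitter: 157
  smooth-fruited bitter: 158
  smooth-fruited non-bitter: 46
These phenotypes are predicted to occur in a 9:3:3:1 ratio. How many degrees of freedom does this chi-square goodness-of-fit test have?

3

A goodness-of-fit test with 4 phenotype classes has df = 4 − 1 = 3.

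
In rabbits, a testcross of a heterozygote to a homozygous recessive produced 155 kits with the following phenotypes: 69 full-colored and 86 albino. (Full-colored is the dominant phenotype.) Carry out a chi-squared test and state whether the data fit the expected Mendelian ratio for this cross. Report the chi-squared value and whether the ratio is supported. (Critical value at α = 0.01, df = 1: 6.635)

A testcross of a heterozygote (Aa × aa) gives a 1:1 phenotypic ratio.
Expected counts for N = 155 under a 1:1 ratio (total parts = 2):
  full-colored: 155 × 1/2 = 77.5
  albino: 155 × 1/2 = 77.5
χ² = Σ (O − E)² / E
  full-colored: (69 − 77.5)² / 77.5 = 0.9323
  albino: (86 − 77.5)² / 77.5 = 0.9323
χ² = 0.9323 + 0.9323 = 1.8646 ≈ 1.865
Degrees of freedom = 2 − 1 = 1; critical value at α = 0.01 is 6.635.
Since 1.865 < 6.635, we fail to reject the null hypothesis — the data are consistent with the 1:1 ratio.

1.865; consistent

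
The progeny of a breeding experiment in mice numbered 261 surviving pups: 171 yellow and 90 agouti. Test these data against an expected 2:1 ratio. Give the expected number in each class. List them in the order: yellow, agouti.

174, 87

Under the 2:1 hypothesis (Σ ratio = 3, N = 261):
  yellow: 261 × 2/3 = 174
  agouti: 261 × 1/3 = 87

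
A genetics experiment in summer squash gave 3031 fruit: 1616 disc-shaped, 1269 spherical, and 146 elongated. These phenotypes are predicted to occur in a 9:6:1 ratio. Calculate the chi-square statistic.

Total ratio parts = 16. Expected numbers out of 3031:
  disc-shaped: 3031 × 9/16 = 1704.9375
  spherical: 3031 × 6/16 = 1136.625
  elongated: 3031 × 1/16 = 189.4375
χ² = Σ (O − E)² / E
  disc-shaped: (1616 − 1704.9375)² / 1704.9375 = 4.6394
  spherical: (1269 − 1136.625)² / 1136.625 = 15.4168
  elongated: (146 − 189.4375)² / 189.4375 = 9.9601
χ² = 4.6394 + 15.4168 + 9.9601 = 30.0163 ≈ 30.016

30.016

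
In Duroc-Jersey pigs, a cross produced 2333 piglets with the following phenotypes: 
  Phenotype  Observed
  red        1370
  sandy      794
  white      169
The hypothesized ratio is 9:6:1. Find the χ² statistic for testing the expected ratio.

13.699

Under the 9:6:1 hypothesis (Σ ratio = 16, N = 2333):
  red: 2333 × 9/16 = 1312.3125
  sandy: 2333 × 6/16 = 874.875
  white: 2333 × 1/16 = 145.8125
χ² = Σ (O − E)² / E
  red: (1370 − 1312.3125)² / 1312.3125 = 2.5359
  sandy: (794 − 874.875)² / 874.875 = 7.4762
  white: (169 − 145.8125)² / 145.8125 = 3.6873
χ² = 2.5359 + 7.4762 + 3.6873 = 13.6994 ≈ 13.699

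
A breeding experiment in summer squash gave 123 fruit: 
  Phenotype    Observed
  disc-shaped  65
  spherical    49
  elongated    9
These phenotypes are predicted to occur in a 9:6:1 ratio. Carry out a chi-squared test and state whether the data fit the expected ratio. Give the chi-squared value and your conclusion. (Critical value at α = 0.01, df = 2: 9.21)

0.657; consistent

Total ratio parts = 16. Expected numbers out of 123:
  disc-shaped: 123 × 9/16 = 69.1875
  spherical: 123 × 6/16 = 46.125
  elongated: 123 × 1/16 = 7.6875
χ² = Σ (O − E)² / E
  disc-shaped: (65 − 69.1875)² / 69.1875 = 0.2534
  spherical: (49 − 46.125)² / 46.125 = 0.1792
  elongated: (9 − 7.6875)² / 7.6875 = 0.2241
χ² = 0.2534 + 0.1792 + 0.2241 = 0.6567 ≈ 0.657
Degrees of freedom = 3 − 1 = 2; critical value at α = 0.01 is 9.21.
Since 0.657 < 9.21, we fail to reject the null hypothesis — the data are consistent with the 9:6:1 ratio.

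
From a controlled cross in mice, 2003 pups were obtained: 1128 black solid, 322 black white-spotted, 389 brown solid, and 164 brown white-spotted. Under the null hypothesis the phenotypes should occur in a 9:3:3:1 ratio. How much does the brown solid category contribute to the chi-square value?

Under the 9:3:3:1 hypothesis (Σ ratio = 16, N = 2003):
  black solid: 2003 × 9/16 = 1126.6875
  black white-spotted: 2003 × 3/16 = 375.5625
  brown solid: 2003 × 3/16 = 375.5625
  brown white-spotted: 2003 × 1/16 = 125.1875
Contribution of brown solid: (389 − 375.5625)² / 375.5625 = 0.4808

0.481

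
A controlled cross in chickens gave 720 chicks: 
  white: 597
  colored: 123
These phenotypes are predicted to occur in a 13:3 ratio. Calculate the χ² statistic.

Expected counts for N = 720 under a 13:3 ratio (total parts = 16):
  white: 720 × 13/16 = 585
  colored: 720 × 3/16 = 135
χ² = Σ (O − E)² / E
  white: (597 − 585)² / 585 = 0.2462
  colored: (123 − 135)² / 135 = 1.0667
χ² = 0.2462 + 1.0667 = 1.3129 ≈ 1.313

1.313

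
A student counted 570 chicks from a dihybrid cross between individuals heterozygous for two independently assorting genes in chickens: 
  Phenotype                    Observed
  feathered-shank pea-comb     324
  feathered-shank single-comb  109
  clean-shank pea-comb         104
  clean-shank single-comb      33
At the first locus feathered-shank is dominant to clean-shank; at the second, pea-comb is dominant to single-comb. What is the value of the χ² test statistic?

A dihybrid F₂ with independent assortment and complete dominance at both loci gives a 9:3:3:1 phenotypic ratio.
Total ratio parts = 16. Expected numbers out of 570:
  feathered-shank pea-comb: 570 × 9/16 = 320.625
  feathered-shank single-comb: 570 × 3/16 = 106.875
  clean-shank pea-comb: 570 × 3/16 = 106.875
  clean-shank single-comb: 570 × 1/16 = 35.625
χ² = Σ (O − E)² / E
  feathered-shank pea-comb: (324 − 320.625)² / 320.625 = 0.0355
  feathered-shank single-comb: (109 − 106.875)² / 106.875 = 0.0423
  clean-shank pea-comb: (104 − 106.875)² / 106.875 = 0.0773
  clean-shank single-comb: (33 − 35.625)² / 35.625 = 0.1934
χ² = 0.0355 + 0.0423 + 0.0773 + 0.1934 = 0.3485 ≈ 0.349

0.349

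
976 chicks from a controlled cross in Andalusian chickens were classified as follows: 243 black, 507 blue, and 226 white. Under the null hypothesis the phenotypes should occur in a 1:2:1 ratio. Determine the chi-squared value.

2.072

Expected counts for N = 976 under a 1:2:1 ratio (total parts = 4):
  black: 976 × 1/4 = 244
  blue: 976 × 2/4 = 488
  white: 976 × 1/4 = 244
χ² = Σ (O − E)² / E
  black: (243 − 244)² / 244 = 0.0041
  blue: (507 − 488)² / 488 = 0.7398
  white: (226 − 244)² / 244 = 1.3279
χ² = 0.0041 + 0.7398 + 1.3279 = 2.0718 ≈ 2.072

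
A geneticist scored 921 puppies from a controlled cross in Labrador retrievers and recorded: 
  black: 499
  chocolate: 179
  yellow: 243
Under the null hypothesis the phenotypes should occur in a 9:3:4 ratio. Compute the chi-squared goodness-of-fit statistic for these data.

1.638

Expected counts for N = 921 under a 9:3:4 ratio (total parts = 16):
  black: 921 × 9/16 = 518.0625
  chocolate: 921 × 3/16 = 172.6875
  yellow: 921 × 4/16 = 230.25
χ² = Σ (O − E)² / E
  black: (499 − 518.0625)² / 518.0625 = 0.7014
  chocolate: (179 − 172.6875)² / 172.6875 = 0.2308
  yellow: (243 − 230.25)² / 230.25 = 0.7060
χ² = 0.7014 + 0.2308 + 0.7060 = 1.6382 ≈ 1.638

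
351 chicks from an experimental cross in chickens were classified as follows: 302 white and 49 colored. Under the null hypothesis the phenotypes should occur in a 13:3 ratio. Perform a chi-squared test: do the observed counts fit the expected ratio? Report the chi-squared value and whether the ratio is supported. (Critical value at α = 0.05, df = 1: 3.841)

5.286; not consistent

Under the 13:3 hypothesis (Σ ratio = 16, N = 351):
  white: 351 × 13/16 = 285.1875
  colored: 351 × 3/16 = 65.8125
χ² = Σ (O − E)² / E
  white: (302 − 285.1875)² / 285.1875 = 0.9911
  colored: (49 − 65.8125)² / 65.8125 = 4.2949
χ² = 0.9911 + 4.2949 = 5.286
Degrees of freedom = 2 − 1 = 1; critical value at α = 0.05 is 3.841.
Since 5.286 > 3.841, we reject the null hypothesis — the data do not fit the 13:3 ratio.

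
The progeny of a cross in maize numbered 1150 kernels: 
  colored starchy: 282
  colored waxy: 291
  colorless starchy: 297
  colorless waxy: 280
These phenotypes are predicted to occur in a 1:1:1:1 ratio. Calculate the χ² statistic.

0.657

Under the 1:1:1:1 hypothesis (Σ ratio = 4, N = 1150):
  colored starchy: 1150 × 1/4 = 287.5
  colored waxy: 1150 × 1/4 = 287.5
  colorless starchy: 1150 × 1/4 = 287.5
  colorless waxy: 1150 × 1/4 = 287.5
χ² = Σ (O − E)² / E
  colored starchy: (282 − 287.5)² / 287.5 = 0.1052
  colored waxy: (291 − 287.5)² / 287.5 = 0.0426
  colorless starchy: (297 − 287.5)² / 287.5 = 0.3139
  colorless waxy: (280 − 287.5)² / 287.5 = 0.1957
χ² = 0.1052 + 0.0426 + 0.3139 + 0.1957 = 0.6574 ≈ 0.657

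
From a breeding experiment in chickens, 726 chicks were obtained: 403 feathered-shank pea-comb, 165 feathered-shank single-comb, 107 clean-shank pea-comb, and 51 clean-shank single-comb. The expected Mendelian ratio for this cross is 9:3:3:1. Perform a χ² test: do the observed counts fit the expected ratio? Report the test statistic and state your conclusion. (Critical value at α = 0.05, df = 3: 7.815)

13.125; not consistent

Expected counts for N = 726 under a 9:3:3:1 ratio (total parts = 16):
  feathered-shank pea-comb: 726 × 9/16 = 408.375
  feathered-shank single-comb: 726 × 3/16 = 136.125
  clean-shank pea-comb: 726 × 3/16 = 136.125
  clean-shank single-comb: 726 × 1/16 = 45.375
χ² = Σ (O − E)² / E
  feathered-shank pea-comb: (403 − 408.375)² / 408.375 = 0.0707
  feathered-shank single-comb: (165 − 136.125)² / 136.125 = 6.1250
  clean-shank pea-comb: (107 − 136.125)² / 136.125 = 6.2315
  clean-shank single-comb: (51 − 45.375)² / 45.375 = 0.6973
χ² = 0.0707 + 6.1250 + 6.2315 + 0.6973 = 13.1245 ≈ 13.125
Degrees of freedom = 4 − 1 = 3; critical value at α = 0.05 is 7.815.
Since 13.125 > 7.815, we reject the null hypothesis — the data do not fit the 9:3:3:1 ratio.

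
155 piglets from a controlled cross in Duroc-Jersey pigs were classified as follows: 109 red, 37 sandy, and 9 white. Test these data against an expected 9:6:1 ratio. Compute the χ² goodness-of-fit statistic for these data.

Under the 9:6:1 hypothesis (Σ ratio = 16, N = 155):
  red: 155 × 9/16 = 87.1875
  sandy: 155 × 6/16 = 58.125
  white: 155 × 1/16 = 9.6875
χ² = Σ (O − E)² / E
  red: (109 − 87.1875)² / 87.1875 = 5.4570
  sandy: (37 − 58.125)² / 58.125 = 7.6777
  white: (9 − 9.6875)² / 9.6875 = 0.0488
χ² = 5.4570 + 7.6777 + 0.0488 = 13.1835 ≈ 13.184

13.184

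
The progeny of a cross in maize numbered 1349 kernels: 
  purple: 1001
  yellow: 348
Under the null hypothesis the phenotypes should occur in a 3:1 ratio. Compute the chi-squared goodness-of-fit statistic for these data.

0.457

Expected counts for N = 1349 under a 3:1 ratio (total parts = 4):
  purple: 1349 × 3/4 = 1011.75
  yellow: 1349 × 1/4 = 337.25
χ² = Σ (O − E)² / E
  purple: (1001 − 1011.75)² / 1011.75 = 0.1142
  yellow: (348 − 337.25)² / 337.25 = 0.3427
χ² = 0.1142 + 0.3427 = 0.4569 ≈ 0.457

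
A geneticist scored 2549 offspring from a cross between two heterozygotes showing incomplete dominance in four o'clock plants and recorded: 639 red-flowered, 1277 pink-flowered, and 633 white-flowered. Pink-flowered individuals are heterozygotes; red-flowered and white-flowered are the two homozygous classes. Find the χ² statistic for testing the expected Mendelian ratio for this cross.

0.038

With incomplete dominance, a heterozygote × heterozygote cross gives a 1:2:1 phenotypic ratio.
Total ratio parts = 4. Expected numbers out of 2549:
  red-flowered: 2549 × 1/4 = 637.25
  pink-flowered: 2549 × 2/4 = 1274.5
  white-flowered: 2549 × 1/4 = 637.25
χ² = Σ (O − E)² / E
  red-flowered: (639 − 637.25)² / 637.25 = 0.0048
  pink-flowered: (1277 − 1274.5)² / 1274.5 = 0.0049
  white-flowered: (633 − 637.25)² / 637.25 = 0.0283
χ² = 0.0048 + 0.0049 + 0.0283 = 0.038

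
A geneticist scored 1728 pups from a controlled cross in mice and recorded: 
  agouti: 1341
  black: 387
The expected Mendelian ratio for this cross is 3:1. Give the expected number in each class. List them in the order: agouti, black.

Total ratio parts = 4. Expected numbers out of 1728:
  agouti: 1728 × 3/4 = 1296
  black: 1728 × 1/4 = 432

1296, 432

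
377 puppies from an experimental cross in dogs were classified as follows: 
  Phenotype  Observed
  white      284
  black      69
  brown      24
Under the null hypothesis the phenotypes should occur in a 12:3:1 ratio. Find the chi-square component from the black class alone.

Expected counts for N = 377 under a 12:3:1 ratio (total parts = 16):
  white: 377 × 12/16 = 282.75
  black: 377 × 3/16 = 70.6875
  brown: 377 × 1/16 = 23.5625
Contribution of black: (69 − 70.6875)² / 70.6875 = 0.0403

0.040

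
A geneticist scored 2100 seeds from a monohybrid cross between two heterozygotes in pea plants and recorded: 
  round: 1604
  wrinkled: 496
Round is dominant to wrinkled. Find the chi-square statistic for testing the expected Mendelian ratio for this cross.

For a monohybrid cross between heterozygotes with complete dominance, the expected phenotypic ratio is 3:1.
Expected counts for N = 2100 under a 3:1 ratio (total parts = 4):
  round: 2100 × 3/4 = 1575
  wrinkled: 2100 × 1/4 = 525
χ² = Σ (O − E)² / E
  round: (1604 − 1575)² / 1575 = 0.5340
  wrinkled: (496 − 525)² / 525 = 1.6019
χ² = 0.5340 + 1.6019 = 2.1359 ≈ 2.136

2.136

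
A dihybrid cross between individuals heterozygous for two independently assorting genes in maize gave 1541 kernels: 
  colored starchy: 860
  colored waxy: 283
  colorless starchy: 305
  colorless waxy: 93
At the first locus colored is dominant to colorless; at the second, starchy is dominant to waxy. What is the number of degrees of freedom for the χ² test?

A dihybrid F₂ with independent assortment and complete dominance at both loci gives a 9:3:3:1 phenotypic ratio.
A goodness-of-fit test with 4 phenotype classes has df = 4 − 1 = 3.

3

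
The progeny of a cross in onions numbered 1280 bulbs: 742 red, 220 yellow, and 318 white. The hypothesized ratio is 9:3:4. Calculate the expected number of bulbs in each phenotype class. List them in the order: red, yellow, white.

Expected counts for N = 1280 under a 9:3:4 ratio (total parts = 16):
  red: 1280 × 9/16 = 720
  yellow: 1280 × 3/16 = 240
  white: 1280 × 4/16 = 320

720, 240, 320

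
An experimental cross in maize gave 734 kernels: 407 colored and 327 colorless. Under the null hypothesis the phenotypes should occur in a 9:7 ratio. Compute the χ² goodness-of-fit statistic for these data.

Expected counts for N = 734 under a 9:7 ratio (total parts = 16):
  colored: 734 × 9/16 = 412.875
  colorless: 734 × 7/16 = 321.125
χ² = Σ (O − E)² / E
  colored: (407 − 412.875)² / 412.875 = 0.0836
  colorless: (327 − 321.125)² / 321.125 = 0.1075
χ² = 0.0836 + 0.1075 = 0.1911 ≈ 0.191

0.191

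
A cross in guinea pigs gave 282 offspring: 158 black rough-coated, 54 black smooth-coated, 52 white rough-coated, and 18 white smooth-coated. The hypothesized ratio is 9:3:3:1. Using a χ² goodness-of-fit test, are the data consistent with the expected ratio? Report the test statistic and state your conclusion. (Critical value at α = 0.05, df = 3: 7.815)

Under the 9:3:3:1 hypothesis (Σ ratio = 16, N = 282):
  black rough-coated: 282 × 9/16 = 158.625
  black smooth-coated: 282 × 3/16 = 52.875
  white rough-coated: 282 × 3/16 = 52.875
  white smooth-coated: 282 × 1/16 = 17.625
χ² = Σ (O − E)² / E
  black rough-coated: (158 − 158.625)² / 158.625 = 0.0025
  black smooth-coated: (54 − 52.875)² / 52.875 = 0.0239
  white rough-coated: (52 − 52.875)² / 52.875 = 0.0145
  white smooth-coated: (18 − 17.625)² / 17.625 = 0.0080
χ² = 0.0025 + 0.0239 + 0.0145 + 0.0080 = 0.0489 ≈ 0.049
Degrees of freedom = 4 − 1 = 3; critical value at α = 0.05 is 7.815.
Since 0.049 < 7.815, we fail to reject the null hypothesis — the data are consistent with the 9:3:3:1 ratio.

0.049; consistent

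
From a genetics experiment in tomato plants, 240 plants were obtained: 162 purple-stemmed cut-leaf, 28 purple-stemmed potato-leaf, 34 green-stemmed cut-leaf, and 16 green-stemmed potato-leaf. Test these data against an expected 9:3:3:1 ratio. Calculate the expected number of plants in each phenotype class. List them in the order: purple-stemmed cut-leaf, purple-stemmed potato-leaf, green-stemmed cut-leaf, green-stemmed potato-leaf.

Under the 9:3:3:1 hypothesis (Σ ratio = 16, N = 240):
  purple-stemmed cut-leaf: 240 × 9/16 = 135
  purple-stemmed potato-leaf: 240 × 3/16 = 45
  green-stemmed cut-leaf: 240 × 3/16 = 45
  green-stemmed potato-leaf: 240 × 1/16 = 15

135, 45, 45, 15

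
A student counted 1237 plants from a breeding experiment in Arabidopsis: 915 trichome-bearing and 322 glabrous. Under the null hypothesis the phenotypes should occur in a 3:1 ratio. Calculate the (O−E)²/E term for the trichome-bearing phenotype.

0.175

Expected counts for N = 1237 under a 3:1 ratio (total parts = 4):
  trichome-bearing: 1237 × 3/4 = 927.75
  glabrous: 1237 × 1/4 = 309.25
Contribution of trichome-bearing: (915 − 927.75)² / 927.75 = 0.1752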